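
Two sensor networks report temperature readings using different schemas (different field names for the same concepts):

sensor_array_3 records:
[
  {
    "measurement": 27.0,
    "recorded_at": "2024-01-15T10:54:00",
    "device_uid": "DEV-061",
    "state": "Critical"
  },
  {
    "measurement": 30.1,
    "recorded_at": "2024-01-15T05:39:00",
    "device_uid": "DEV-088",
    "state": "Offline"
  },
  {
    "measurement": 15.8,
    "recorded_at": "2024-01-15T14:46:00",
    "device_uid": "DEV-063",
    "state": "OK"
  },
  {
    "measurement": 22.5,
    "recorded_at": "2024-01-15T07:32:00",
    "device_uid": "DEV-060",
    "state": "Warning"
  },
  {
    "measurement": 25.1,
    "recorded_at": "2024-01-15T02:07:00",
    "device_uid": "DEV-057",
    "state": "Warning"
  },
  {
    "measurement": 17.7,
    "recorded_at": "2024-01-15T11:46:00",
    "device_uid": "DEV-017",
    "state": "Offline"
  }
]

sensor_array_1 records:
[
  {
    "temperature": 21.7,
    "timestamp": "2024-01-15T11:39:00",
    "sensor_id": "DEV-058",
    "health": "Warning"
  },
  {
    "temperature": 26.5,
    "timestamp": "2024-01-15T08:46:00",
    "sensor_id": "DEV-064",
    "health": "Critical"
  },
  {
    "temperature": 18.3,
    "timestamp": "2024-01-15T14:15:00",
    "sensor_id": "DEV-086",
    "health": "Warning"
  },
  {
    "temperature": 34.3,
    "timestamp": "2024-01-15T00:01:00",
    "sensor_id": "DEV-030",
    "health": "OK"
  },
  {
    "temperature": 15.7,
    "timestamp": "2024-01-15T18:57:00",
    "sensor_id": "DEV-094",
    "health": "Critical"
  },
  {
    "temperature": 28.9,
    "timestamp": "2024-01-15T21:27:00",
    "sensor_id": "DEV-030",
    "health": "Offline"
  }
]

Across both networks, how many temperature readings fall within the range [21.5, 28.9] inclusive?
6

Schema mapping: "measurement" (sensor_array_3) = "temperature" (sensor_array_1) = temperature

Readings in [21.5, 28.9] from sensor_array_3: 3
Readings in [21.5, 28.9] from sensor_array_1: 3

Total count: 3 + 3 = 6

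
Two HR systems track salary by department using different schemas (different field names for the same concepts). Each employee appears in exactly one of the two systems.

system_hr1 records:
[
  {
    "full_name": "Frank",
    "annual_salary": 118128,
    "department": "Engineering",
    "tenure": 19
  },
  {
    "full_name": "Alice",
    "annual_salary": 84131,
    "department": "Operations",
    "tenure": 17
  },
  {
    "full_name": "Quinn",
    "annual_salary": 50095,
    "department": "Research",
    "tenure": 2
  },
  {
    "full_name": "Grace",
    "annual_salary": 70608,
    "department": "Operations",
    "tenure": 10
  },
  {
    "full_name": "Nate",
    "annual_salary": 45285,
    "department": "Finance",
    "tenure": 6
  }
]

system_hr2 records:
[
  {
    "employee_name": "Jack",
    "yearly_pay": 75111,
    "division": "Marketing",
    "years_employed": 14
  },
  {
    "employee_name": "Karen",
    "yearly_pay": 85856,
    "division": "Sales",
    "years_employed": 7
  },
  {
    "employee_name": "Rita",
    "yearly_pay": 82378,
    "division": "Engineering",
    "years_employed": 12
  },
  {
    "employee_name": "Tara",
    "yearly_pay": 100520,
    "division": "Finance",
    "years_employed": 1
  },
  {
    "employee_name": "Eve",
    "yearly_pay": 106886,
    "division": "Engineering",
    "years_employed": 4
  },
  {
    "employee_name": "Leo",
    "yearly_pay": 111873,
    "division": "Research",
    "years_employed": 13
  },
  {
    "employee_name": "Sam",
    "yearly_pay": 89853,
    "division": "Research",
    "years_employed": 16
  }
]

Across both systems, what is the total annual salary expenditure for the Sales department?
85856

Schema mappings:
- "department" (system_hr1) = "division" (system_hr2) = department
- "annual_salary" (system_hr1) = "yearly_pay" (system_hr2) = salary

Sales salaries from system_hr1: 0
Sales salaries from system_hr2: 85856

Total: 0 + 85856 = 85856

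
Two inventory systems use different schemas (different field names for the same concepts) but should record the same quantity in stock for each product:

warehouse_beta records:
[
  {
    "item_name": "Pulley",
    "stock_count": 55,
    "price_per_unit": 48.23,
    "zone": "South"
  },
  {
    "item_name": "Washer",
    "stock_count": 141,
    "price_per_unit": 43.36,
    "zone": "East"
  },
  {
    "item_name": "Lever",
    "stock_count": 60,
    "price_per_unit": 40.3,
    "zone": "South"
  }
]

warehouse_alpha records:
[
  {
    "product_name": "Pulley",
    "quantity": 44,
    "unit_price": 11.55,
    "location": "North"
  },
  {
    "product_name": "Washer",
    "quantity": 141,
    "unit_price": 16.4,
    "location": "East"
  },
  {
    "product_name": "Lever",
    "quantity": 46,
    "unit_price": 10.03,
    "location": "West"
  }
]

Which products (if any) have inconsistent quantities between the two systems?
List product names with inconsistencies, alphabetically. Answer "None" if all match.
Lever, Pulley

Schema mappings:
- "item_name" (warehouse_beta) = "product_name" (warehouse_alpha) = product name
- "stock_count" (warehouse_beta) = "quantity" (warehouse_alpha) = quantity

Comparison:
  Pulley: 55 vs 44 - MISMATCH
  Washer: 141 vs 141 - MATCH
  Lever: 60 vs 46 - MISMATCH

Products with inconsistencies: Lever, Pulley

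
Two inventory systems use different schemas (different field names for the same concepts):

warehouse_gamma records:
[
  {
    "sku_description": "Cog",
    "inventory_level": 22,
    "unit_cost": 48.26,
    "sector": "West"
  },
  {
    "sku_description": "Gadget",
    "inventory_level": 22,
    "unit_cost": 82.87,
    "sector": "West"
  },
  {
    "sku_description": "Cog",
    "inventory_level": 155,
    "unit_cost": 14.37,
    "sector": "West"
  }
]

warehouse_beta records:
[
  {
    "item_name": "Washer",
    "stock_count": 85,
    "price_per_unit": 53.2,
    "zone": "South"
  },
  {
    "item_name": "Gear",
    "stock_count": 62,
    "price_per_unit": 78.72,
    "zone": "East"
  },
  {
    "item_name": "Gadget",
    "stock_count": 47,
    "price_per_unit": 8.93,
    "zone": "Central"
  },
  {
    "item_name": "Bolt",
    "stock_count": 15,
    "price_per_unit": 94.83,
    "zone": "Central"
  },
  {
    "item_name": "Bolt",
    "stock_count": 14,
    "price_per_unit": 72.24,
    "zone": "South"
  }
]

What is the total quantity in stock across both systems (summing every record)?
422

To reconcile these schemas, identify the field holding the quantity in stock in each system:
1. In warehouse_gamma it is "inventory_level"
2. In warehouse_beta it is "stock_count"

From warehouse_gamma: 22 + 22 + 155 = 199
From warehouse_beta: 85 + 62 + 47 + 15 + 14 = 223

Total: 199 + 223 = 422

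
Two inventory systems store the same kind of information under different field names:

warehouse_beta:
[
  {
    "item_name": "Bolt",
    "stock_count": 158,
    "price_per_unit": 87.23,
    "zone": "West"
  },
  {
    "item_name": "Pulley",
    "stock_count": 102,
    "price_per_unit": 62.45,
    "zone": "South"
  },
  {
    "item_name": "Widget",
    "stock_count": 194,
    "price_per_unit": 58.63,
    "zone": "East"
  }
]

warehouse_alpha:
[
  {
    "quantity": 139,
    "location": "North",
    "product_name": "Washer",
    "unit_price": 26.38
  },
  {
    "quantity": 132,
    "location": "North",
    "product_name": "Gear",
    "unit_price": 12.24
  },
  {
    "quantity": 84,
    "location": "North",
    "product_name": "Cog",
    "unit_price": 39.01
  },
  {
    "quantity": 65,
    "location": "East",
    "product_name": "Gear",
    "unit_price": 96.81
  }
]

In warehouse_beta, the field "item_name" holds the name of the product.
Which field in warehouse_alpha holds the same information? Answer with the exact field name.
product_name

In warehouse_beta, "item_name" holds the name of the product.
The fields in warehouse_alpha are: "quantity", "location", "product_name", "unit_price".
"product_name" is the match: the name refers to the same concept and its values are product-name strings (e.g. 'Cog', 'Gear').
The other fields ("quantity", "location", "unit_price") hold different kinds of data.

So "item_name" in warehouse_beta corresponds to "product_name" in warehouse_alpha.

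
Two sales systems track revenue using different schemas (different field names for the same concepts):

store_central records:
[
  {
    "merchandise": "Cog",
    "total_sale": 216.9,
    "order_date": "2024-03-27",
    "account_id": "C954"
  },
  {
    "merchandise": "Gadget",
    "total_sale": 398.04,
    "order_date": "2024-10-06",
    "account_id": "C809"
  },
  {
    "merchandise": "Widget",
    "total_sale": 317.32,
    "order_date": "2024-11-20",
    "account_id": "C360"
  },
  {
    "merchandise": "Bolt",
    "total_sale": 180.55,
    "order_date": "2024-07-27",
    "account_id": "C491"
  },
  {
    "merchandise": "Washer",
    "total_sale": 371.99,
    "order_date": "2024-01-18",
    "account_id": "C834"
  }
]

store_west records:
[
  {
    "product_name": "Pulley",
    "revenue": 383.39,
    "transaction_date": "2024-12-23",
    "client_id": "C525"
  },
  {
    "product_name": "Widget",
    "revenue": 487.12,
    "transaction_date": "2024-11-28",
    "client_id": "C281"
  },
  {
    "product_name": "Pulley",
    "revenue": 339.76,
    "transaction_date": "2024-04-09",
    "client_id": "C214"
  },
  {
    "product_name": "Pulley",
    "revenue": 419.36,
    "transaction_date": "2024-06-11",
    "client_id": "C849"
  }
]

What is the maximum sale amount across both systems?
487.12

Reconcile: "total_sale" (store_central) = "revenue" (store_west) = sale amount

Maximum in store_central: 398.04
Maximum in store_west: 487.12

Overall maximum: max(398.04, 487.12) = 487.12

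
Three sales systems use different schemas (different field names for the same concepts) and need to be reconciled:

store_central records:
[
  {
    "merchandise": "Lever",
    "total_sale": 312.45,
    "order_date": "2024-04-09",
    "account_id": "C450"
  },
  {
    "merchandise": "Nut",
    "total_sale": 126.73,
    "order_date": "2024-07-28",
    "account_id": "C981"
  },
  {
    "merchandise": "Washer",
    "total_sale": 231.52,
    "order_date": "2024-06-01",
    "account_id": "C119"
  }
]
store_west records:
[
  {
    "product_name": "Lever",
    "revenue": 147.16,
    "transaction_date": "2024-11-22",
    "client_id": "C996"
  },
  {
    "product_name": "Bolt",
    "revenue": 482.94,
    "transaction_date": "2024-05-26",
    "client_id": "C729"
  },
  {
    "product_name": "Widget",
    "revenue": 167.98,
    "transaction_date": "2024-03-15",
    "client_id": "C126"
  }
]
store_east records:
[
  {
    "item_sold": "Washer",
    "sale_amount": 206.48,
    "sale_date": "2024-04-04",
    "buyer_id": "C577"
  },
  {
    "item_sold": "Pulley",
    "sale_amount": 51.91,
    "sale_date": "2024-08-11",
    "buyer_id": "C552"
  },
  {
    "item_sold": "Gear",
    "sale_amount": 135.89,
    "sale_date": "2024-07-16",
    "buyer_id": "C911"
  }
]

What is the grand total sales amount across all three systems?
1863.06

Schema reconciliation - all amount fields map to sale amount:

store_central (total_sale): 670.7
store_west (revenue): 798.08
store_east (sale_amount): 394.28

Grand total: 1863.06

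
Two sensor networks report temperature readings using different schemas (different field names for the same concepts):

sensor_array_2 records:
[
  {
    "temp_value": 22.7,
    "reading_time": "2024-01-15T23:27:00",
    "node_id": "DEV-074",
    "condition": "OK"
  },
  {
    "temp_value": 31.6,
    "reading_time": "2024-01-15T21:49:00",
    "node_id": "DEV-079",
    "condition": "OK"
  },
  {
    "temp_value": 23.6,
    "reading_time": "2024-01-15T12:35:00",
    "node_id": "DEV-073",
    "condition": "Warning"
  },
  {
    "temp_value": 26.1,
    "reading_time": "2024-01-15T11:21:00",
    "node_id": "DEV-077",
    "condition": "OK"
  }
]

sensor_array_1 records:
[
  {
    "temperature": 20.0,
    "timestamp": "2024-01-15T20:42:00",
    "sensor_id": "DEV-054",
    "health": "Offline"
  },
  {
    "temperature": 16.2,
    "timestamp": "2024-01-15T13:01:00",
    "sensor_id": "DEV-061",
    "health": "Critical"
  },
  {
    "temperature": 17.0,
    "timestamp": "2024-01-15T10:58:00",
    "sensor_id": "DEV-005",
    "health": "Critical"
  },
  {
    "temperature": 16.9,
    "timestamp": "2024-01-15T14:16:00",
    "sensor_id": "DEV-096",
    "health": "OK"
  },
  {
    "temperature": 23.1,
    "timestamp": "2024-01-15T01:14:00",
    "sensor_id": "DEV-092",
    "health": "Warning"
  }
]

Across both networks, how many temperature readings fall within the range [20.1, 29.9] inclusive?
4

Schema mapping: "temp_value" (sensor_array_2) = "temperature" (sensor_array_1) = temperature

Readings in [20.1, 29.9] from sensor_array_2: 3
Readings in [20.1, 29.9] from sensor_array_1: 1

Total count: 3 + 1 = 4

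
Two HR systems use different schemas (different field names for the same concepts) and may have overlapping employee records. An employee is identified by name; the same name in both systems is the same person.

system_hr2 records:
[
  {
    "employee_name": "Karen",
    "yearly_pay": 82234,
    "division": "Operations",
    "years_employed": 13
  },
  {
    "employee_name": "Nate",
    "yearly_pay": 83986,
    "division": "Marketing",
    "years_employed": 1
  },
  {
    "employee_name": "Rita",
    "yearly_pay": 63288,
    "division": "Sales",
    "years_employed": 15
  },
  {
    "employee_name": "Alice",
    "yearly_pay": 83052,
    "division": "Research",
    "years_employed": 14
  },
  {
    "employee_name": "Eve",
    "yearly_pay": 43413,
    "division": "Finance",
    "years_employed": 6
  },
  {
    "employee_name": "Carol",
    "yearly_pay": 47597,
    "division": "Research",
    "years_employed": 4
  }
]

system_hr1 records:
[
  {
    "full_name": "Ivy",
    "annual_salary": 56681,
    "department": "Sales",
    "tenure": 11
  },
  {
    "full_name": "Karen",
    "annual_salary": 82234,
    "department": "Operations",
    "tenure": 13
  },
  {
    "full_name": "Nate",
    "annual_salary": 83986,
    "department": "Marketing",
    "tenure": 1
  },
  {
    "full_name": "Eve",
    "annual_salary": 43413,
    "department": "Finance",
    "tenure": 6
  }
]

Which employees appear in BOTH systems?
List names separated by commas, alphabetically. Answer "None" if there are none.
Eve, Karen, Nate

Schema mapping: "employee_name" (system_hr2) = "full_name" (system_hr1) = employee name

Names in system_hr2: ['Alice', 'Carol', 'Eve', 'Karen', 'Nate', 'Rita']
Names in system_hr1: ['Eve', 'Ivy', 'Karen', 'Nate']

Intersection: ['Eve', 'Karen', 'Nate']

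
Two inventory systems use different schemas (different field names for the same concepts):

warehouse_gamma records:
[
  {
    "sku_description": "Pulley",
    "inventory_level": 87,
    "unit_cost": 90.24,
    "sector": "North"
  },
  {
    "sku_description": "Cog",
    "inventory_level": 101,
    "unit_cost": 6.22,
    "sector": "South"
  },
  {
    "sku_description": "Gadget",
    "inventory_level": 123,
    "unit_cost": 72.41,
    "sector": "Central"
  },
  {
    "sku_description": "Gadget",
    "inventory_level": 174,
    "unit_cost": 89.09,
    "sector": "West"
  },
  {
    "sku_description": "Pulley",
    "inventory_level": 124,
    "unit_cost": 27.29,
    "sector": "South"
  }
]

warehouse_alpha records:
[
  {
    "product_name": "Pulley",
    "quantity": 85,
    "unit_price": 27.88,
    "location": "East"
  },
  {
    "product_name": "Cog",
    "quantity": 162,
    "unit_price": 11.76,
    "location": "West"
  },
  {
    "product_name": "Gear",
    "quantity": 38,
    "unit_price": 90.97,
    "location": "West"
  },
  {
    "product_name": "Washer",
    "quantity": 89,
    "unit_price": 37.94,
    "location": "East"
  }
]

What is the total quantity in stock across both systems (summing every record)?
983

To reconcile these schemas, identify the field holding the quantity in stock in each system:
1. In warehouse_gamma it is "inventory_level"
2. In warehouse_alpha it is "quantity"

From warehouse_gamma: 87 + 101 + 123 + 174 + 124 = 609
From warehouse_alpha: 85 + 162 + 38 + 89 = 374

Total: 609 + 374 = 983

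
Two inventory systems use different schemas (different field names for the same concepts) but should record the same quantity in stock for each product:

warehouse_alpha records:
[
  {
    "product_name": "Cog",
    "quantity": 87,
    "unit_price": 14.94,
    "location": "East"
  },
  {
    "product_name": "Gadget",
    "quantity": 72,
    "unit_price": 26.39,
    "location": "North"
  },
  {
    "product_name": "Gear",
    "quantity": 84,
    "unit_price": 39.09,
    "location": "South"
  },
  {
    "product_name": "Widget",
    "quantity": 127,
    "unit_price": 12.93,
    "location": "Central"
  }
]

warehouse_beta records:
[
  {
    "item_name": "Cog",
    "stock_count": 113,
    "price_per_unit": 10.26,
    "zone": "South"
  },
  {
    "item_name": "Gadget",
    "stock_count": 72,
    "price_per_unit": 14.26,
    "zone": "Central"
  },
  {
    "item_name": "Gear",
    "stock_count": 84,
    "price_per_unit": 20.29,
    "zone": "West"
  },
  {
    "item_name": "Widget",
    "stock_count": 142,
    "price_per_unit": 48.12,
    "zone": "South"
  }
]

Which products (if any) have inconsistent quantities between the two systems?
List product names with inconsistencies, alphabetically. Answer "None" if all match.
Cog, Widget

Schema mappings:
- "product_name" (warehouse_alpha) = "item_name" (warehouse_beta) = product name
- "quantity" (warehouse_alpha) = "stock_count" (warehouse_beta) = quantity

Comparison:
  Cog: 87 vs 113 - MISMATCH
  Gadget: 72 vs 72 - MATCH
  Gear: 84 vs 84 - MATCH
  Widget: 127 vs 142 - MISMATCH

Products with inconsistencies: Cog, Widget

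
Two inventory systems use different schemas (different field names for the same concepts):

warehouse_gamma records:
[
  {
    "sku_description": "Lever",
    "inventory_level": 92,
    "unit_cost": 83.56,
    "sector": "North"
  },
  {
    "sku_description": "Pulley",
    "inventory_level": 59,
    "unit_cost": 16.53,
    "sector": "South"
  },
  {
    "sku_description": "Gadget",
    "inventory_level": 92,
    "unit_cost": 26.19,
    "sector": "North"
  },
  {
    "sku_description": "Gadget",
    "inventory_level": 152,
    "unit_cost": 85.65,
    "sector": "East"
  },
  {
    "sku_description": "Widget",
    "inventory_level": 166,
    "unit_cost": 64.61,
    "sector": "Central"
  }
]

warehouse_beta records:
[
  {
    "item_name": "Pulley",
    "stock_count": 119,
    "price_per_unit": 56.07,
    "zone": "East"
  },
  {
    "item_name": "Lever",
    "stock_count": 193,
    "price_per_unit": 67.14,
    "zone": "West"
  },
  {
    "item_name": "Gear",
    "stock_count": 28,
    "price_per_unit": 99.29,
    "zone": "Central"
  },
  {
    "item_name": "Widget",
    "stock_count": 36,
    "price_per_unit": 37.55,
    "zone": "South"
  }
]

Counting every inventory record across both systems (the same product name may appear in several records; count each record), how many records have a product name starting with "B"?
0

Schema mapping: "sku_description" (warehouse_gamma) = "item_name" (warehouse_beta) = product name

Records with product name starting with "B" in warehouse_gamma: 0
Records with product name starting with "B" in warehouse_beta: 0

Total: 0 + 0 = 0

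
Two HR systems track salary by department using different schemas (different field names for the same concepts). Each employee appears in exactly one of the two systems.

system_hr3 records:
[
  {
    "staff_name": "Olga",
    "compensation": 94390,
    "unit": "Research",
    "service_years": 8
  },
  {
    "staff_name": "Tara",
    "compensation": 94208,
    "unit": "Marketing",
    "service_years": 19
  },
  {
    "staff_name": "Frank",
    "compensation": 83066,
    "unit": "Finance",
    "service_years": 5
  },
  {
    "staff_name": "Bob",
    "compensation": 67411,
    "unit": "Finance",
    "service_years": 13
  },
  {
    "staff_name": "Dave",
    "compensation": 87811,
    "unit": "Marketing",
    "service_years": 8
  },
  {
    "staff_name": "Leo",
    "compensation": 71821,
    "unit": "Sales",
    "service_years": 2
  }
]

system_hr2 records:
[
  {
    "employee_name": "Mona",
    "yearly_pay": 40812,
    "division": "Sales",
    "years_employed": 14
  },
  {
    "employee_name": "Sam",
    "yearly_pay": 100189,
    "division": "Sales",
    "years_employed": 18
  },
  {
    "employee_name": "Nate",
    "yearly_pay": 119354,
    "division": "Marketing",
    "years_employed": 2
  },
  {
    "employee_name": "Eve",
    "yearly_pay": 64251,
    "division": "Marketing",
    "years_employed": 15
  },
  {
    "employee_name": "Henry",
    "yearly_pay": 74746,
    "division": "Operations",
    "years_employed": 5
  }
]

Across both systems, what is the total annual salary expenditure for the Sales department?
212822

Schema mappings:
- "unit" (system_hr3) = "division" (system_hr2) = department
- "compensation" (system_hr3) = "yearly_pay" (system_hr2) = salary

Sales salaries from system_hr3: 71821
Sales salaries from system_hr2: 141001

Total: 71821 + 141001 = 212822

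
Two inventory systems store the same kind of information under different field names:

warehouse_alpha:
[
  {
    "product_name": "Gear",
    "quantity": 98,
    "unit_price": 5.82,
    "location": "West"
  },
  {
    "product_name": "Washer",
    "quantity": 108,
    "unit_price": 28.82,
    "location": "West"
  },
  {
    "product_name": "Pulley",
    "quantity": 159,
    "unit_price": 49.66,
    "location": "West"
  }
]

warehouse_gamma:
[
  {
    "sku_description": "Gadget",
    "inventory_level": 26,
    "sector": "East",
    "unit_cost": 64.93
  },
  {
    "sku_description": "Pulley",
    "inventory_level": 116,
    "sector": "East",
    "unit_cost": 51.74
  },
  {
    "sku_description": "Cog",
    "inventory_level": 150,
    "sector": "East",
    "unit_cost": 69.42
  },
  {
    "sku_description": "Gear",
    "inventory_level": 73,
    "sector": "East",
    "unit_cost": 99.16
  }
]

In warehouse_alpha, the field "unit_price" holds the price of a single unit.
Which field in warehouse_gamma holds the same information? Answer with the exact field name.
unit_cost

In warehouse_alpha, "unit_price" holds the price of a single unit.
The fields in warehouse_gamma are: "sku_description", "inventory_level", "sector", "unit_cost".
"unit_cost" is the match: the name refers to the same concept and its values are decimal currency amounts (e.g. 64.93, 51.74).
The other fields ("sku_description", "inventory_level", "sector") hold different kinds of data.

So "unit_price" in warehouse_alpha corresponds to "unit_cost" in warehouse_gamma.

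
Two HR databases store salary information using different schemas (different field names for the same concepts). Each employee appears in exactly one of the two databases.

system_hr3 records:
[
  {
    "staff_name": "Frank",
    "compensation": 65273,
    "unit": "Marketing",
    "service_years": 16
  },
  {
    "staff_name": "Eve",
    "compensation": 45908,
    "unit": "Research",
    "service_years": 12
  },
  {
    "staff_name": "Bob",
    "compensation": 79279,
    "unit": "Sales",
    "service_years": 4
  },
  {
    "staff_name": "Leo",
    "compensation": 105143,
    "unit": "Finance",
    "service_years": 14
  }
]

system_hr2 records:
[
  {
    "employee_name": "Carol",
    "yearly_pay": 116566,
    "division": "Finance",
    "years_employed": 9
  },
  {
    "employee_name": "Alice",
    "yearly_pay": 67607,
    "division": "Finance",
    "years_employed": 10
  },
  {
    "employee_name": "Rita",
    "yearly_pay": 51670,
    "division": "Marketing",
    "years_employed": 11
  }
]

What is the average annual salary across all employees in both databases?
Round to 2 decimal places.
75920.86

Schema mapping: "compensation" (system_hr3) = "yearly_pay" (system_hr2) = annual salary

All salaries: [65273, 45908, 79279, 105143, 116566, 67607, 51670]
Sum: 531446
Count: 7
Average: 531446 / 7 = 75920.86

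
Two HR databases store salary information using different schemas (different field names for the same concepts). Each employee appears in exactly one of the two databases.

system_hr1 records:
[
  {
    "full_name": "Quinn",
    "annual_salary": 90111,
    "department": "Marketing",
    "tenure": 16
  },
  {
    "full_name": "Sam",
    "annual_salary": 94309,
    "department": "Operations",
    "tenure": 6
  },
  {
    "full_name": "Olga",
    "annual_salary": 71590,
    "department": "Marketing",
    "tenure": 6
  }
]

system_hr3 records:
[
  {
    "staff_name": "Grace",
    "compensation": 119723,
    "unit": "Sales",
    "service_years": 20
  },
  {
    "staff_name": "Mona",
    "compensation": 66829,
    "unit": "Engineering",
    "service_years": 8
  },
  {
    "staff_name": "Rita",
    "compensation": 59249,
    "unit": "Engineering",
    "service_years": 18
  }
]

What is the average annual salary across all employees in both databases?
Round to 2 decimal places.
83635.17

Schema mapping: "annual_salary" (system_hr1) = "compensation" (system_hr3) = annual salary

All salaries: [90111, 94309, 71590, 119723, 66829, 59249]
Sum: 501811
Count: 6
Average: 501811 / 6 = 83635.17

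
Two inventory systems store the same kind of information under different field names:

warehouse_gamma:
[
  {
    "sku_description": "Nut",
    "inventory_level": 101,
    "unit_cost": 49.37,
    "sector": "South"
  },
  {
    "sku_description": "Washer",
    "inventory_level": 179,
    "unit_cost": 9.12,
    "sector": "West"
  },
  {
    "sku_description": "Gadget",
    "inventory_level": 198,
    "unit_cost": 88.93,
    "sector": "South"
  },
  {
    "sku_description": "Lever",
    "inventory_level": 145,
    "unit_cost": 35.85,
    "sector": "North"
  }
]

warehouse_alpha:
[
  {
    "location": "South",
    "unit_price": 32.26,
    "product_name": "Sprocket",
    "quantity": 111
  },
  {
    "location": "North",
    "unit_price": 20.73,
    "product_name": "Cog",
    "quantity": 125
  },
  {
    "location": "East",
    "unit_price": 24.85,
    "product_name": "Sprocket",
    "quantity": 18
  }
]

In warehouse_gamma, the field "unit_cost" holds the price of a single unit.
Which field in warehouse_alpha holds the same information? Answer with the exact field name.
unit_price

In warehouse_gamma, "unit_cost" holds the price of a single unit.
The fields in warehouse_alpha are: "location", "unit_price", "product_name", "quantity".
"unit_price" is the match: the name refers to the same concept and its values are decimal currency amounts (e.g. 32.26, 20.73).
The other fields ("location", "product_name", "quantity") hold different kinds of data.

So "unit_cost" in warehouse_gamma corresponds to "unit_price" in warehouse_alpha.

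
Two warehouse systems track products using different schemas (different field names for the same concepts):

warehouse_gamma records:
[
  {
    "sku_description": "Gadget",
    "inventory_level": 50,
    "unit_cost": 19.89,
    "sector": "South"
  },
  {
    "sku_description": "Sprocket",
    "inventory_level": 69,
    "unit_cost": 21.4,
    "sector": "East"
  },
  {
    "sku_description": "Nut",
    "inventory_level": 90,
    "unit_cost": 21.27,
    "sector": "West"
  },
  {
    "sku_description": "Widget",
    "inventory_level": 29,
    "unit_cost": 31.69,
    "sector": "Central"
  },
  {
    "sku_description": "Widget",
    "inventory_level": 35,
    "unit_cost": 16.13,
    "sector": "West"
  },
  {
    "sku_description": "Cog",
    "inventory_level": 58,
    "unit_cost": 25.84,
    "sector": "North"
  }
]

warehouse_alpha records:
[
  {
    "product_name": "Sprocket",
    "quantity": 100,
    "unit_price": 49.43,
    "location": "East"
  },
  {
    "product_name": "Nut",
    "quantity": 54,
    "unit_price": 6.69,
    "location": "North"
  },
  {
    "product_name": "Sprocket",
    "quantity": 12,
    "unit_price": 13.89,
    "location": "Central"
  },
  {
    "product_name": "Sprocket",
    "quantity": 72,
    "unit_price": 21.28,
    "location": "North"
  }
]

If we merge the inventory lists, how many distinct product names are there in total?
5

Schema mapping: "sku_description" (warehouse_gamma) = "product_name" (warehouse_alpha) = product name

Products in warehouse_gamma: ['Cog', 'Gadget', 'Nut', 'Sprocket', 'Widget']
Products in warehouse_alpha: ['Nut', 'Sprocket']

Union (unique products): ['Cog', 'Gadget', 'Nut', 'Sprocket', 'Widget']
Count: 5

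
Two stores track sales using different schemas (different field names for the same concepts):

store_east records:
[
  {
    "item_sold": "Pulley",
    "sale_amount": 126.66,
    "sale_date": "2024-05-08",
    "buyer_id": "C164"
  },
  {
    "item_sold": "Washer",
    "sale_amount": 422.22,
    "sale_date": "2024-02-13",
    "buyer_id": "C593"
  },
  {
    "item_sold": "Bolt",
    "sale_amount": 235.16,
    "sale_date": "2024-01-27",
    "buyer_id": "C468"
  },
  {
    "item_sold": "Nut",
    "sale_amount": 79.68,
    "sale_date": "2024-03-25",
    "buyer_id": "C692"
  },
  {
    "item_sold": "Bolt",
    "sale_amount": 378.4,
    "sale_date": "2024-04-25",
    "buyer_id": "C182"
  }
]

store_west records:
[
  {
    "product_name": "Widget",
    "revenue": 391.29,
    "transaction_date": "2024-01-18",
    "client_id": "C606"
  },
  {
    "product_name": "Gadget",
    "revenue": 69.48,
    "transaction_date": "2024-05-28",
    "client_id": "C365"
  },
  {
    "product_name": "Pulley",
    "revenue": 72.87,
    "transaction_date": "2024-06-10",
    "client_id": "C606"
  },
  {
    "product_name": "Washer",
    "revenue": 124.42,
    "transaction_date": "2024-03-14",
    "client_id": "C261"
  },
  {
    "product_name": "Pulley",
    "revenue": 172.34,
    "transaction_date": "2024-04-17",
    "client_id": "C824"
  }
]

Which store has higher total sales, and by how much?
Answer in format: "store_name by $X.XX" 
store_east by $411.72

Schema mapping: "sale_amount" (store_east) = "revenue" (store_west) = sale amount

Total for store_east: 1242.12
Total for store_west: 830.40

Difference: |1242.12 - 830.40| = 411.72
store_east has higher sales by $411.72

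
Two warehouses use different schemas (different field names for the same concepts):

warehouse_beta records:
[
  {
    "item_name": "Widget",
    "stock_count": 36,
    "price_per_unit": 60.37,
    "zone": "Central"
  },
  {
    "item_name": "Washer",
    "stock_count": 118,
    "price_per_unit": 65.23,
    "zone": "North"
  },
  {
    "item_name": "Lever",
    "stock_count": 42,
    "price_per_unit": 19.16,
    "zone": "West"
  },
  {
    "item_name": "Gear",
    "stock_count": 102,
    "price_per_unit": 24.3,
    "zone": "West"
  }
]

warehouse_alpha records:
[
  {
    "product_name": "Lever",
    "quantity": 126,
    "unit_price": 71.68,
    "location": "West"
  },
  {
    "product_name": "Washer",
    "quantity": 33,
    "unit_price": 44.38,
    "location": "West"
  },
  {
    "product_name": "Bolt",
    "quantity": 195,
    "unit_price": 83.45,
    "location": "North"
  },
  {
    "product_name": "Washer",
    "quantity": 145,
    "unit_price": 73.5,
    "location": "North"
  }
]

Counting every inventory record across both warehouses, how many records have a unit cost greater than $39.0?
6

Schema mapping: "price_per_unit" (warehouse_beta) = "unit_price" (warehouse_alpha) = unit cost

Records > $39.0 in warehouse_beta: 2
Records > $39.0 in warehouse_alpha: 4

Total count: 2 + 4 = 6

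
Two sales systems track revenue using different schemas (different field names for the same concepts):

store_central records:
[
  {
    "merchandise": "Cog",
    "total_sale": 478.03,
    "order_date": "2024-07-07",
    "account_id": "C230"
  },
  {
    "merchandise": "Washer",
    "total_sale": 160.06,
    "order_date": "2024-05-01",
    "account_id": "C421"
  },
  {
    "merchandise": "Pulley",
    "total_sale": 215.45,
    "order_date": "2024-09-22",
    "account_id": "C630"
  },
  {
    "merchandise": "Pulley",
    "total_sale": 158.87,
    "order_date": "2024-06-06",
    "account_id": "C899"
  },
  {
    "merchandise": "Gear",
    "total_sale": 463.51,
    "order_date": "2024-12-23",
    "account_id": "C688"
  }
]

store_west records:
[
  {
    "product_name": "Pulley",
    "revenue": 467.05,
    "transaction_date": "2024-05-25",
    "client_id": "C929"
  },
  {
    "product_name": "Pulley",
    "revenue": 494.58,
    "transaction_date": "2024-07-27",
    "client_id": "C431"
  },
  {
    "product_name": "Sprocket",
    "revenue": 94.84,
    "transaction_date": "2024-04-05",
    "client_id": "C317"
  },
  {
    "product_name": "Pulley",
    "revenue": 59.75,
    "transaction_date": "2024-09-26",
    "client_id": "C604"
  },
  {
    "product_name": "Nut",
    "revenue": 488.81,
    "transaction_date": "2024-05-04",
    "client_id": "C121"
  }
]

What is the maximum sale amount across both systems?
494.58

Reconcile: "total_sale" (store_central) = "revenue" (store_west) = sale amount

Maximum in store_central: 478.03
Maximum in store_west: 494.58

Overall maximum: max(478.03, 494.58) = 494.58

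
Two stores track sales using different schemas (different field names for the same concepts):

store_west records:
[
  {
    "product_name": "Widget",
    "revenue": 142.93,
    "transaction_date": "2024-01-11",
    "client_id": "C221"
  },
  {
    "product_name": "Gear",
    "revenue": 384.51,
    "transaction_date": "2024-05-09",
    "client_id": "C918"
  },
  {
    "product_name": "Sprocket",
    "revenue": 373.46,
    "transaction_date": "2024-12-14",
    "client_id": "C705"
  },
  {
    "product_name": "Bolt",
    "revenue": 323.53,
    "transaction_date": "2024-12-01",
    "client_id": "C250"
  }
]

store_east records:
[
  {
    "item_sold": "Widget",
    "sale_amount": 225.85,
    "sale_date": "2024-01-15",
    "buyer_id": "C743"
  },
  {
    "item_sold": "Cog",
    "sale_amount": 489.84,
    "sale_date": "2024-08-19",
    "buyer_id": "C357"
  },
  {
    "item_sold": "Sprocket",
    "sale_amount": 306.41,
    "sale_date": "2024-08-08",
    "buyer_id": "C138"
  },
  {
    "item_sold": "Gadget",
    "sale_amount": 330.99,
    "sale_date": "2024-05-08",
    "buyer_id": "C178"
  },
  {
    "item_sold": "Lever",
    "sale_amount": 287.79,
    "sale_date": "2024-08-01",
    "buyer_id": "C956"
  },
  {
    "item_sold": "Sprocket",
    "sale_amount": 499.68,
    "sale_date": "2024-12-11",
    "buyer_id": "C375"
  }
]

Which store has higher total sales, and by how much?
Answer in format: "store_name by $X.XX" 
store_east by $916.13

Schema mapping: "revenue" (store_west) = "sale_amount" (store_east) = sale amount

Total for store_west: 1224.43
Total for store_east: 2140.56

Difference: |1224.43 - 2140.56| = 916.13
store_east has higher sales by $916.13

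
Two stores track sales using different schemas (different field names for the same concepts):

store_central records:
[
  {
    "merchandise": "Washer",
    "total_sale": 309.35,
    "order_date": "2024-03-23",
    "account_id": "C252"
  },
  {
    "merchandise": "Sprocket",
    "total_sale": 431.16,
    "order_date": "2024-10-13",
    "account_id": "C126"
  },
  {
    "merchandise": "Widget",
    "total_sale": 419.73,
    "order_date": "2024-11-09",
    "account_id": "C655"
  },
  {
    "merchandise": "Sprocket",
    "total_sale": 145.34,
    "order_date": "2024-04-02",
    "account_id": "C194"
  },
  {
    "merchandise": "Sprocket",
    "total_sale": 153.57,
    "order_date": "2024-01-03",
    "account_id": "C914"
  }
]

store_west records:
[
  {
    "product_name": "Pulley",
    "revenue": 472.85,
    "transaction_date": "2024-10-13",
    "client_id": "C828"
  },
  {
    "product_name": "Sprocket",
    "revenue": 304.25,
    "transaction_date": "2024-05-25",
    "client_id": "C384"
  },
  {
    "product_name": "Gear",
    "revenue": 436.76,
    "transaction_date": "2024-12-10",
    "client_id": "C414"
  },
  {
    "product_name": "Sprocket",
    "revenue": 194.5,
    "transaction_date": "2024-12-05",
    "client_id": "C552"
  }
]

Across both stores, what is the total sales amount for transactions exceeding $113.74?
2867.51

Schema mapping: "total_sale" (store_central) = "revenue" (store_west) = sale amount

Sum of sales > $113.74 in store_central: 1459.15
Sum of sales > $113.74 in store_west: 1408.36

Total: 1459.15 + 1408.36 = 2867.51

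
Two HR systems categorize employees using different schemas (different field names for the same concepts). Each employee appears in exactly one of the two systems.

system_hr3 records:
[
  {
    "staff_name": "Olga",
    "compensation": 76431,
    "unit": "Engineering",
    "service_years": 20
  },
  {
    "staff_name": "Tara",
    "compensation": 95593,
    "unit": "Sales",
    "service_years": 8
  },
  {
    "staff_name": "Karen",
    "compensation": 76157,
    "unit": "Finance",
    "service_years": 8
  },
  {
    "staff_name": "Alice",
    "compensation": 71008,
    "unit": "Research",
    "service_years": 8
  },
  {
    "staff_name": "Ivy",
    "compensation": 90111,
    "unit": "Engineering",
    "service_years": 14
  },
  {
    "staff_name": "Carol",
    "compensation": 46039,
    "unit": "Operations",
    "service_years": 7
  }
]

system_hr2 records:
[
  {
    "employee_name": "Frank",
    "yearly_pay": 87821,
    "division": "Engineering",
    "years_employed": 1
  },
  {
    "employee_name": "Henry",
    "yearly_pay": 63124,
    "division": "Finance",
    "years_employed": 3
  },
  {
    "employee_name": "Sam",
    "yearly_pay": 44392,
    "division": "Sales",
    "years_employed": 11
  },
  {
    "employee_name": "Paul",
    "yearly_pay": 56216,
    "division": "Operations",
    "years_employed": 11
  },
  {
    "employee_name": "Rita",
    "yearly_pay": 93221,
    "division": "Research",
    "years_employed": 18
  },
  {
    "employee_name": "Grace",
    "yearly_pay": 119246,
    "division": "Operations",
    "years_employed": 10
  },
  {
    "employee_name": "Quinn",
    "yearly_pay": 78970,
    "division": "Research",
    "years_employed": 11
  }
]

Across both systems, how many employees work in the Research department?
3

Schema mapping: "unit" (system_hr3) = "division" (system_hr2) = department

Research employees in system_hr3: 1
Research employees in system_hr2: 2

Total in Research: 1 + 2 = 3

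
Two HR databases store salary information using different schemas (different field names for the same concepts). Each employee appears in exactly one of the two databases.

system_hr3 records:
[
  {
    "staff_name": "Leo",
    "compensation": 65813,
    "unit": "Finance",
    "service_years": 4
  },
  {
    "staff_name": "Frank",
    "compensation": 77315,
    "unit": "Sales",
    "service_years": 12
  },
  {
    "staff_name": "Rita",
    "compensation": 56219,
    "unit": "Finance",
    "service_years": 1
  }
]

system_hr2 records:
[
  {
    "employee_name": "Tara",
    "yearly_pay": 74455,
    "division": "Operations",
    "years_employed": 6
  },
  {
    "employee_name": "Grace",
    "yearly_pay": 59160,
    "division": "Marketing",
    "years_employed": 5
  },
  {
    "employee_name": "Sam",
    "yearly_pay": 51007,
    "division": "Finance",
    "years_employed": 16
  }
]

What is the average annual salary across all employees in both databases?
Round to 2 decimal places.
63994.83

Schema mapping: "compensation" (system_hr3) = "yearly_pay" (system_hr2) = annual salary

All salaries: [65813, 77315, 56219, 74455, 59160, 51007]
Sum: 383969
Count: 6
Average: 383969 / 6 = 63994.83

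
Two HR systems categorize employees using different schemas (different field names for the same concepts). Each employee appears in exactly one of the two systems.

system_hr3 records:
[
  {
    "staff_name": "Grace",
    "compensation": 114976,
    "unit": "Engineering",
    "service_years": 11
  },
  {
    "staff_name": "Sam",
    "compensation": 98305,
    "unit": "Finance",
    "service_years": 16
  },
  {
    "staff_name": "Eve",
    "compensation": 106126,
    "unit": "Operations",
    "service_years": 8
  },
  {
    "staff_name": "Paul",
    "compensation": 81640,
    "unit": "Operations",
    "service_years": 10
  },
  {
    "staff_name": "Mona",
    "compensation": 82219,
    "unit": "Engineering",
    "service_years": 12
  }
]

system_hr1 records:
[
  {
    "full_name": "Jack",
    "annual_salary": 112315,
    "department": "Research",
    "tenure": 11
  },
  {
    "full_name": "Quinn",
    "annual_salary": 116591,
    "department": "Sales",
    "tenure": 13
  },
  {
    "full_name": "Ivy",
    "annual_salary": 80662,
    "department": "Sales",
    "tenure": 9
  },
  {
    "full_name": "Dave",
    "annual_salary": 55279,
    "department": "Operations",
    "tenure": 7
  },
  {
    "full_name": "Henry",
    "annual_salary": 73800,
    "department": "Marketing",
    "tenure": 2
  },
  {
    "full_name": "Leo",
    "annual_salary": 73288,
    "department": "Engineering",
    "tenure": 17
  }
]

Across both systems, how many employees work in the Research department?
1

Schema mapping: "unit" (system_hr3) = "department" (system_hr1) = department

Research employees in system_hr3: 0
Research employees in system_hr1: 1

Total in Research: 0 + 1 = 1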